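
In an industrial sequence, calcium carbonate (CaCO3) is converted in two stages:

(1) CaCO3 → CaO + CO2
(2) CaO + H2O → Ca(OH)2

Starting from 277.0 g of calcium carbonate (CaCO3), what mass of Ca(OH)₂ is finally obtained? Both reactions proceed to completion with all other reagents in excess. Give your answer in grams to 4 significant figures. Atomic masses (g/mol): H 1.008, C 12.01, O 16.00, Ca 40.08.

M(CaCO3) = 40.08 + 12.01 + 3(16.00) = 100.09 g/mol.
M(Ca(OH)2) = 40.08 + 2(16.00) + 2(1.008) = 74.096 g/mol.
n(CaCO3) = 277.00 / 100.09 = 2.7675 mol.
Step 1 gives a 1:1 ratio of CaCO3 to CaO, so n(CaO) = 2.7675 mol.
In step 2 the CaO:Ca(OH)2 ratio is 1:1, so n(Ca(OH)2) = 2.7675 mol.
Mass of Ca(OH)2 = 2.7675 × 74.096 = 205.06 g.

205.1 g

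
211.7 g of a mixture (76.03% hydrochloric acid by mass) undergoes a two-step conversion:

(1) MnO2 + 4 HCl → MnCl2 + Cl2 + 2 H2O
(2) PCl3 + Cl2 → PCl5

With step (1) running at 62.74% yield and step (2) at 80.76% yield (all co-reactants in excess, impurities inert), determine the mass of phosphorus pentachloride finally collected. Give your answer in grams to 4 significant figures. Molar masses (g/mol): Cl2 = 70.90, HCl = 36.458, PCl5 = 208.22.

116.4 g

Pure HCl = 211.7 × 0.7603 = 160.96 g.
n(HCl) = 160.96 / 36.458 = 4.4148 mol.
Step 1 (HCl:Cl2 = 4:1): theoretical n(Cl2) = 1.1037 mol; at 62.74% yield, n(Cl2) = 0.69246 mol.
Step 2 (Cl2:PCl5 = 1:1): theoretical n(PCl5) = 0.69246 mol, so theoretical mass = 0.69246 × 208.22 = 144.18 g.
At 80.76% yield, actual mass of PCl5 = 144.18 × 0.8076 = 116.44 g.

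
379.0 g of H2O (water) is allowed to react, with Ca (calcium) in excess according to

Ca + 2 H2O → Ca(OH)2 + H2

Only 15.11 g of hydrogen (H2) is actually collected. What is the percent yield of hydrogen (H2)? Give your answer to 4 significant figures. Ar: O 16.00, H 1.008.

M(H2O) = 2(1.008) + 16.00 = 18.016 g/mol.
M(H2) = 2(1.008) = 2.016 g/mol.
n(H2O) = 379.00 g / 18.016 g/mol = 21.037 mol.
From the equation the H2O:H2 mole ratio is 2:1, so n(H2) = 21.037 × 1/2 = 10.518 mol.
Mass of H2 = 10.518 mol × 2.016 g/mol = 21.205 g.
This is the theoretical yield. Percent yield = 15.11 g / 21.205 g × 100% = 71.256%.

71.26 %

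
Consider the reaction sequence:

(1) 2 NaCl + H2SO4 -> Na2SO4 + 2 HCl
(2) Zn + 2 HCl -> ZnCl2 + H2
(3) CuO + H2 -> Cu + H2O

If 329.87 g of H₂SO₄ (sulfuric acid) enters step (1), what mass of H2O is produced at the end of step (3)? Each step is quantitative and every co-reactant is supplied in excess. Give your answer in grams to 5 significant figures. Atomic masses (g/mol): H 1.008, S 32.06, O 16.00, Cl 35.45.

60.595 g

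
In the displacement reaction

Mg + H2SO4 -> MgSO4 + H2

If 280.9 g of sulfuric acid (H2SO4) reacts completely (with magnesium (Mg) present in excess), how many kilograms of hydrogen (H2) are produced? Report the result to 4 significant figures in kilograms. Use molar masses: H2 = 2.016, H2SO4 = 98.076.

0.005774 kg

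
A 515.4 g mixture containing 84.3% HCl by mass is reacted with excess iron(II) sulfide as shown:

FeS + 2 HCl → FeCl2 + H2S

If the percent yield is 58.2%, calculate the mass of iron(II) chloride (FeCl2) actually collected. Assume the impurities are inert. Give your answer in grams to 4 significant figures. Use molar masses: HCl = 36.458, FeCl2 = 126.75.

439.6 g

Pure HCl available = 515.4 g × 0.843 = 434.48 g.
n(HCl) = 434.48 g / 36.458 g/mol = 11.917 mol.
From the equation the HCl:FeCl2 mole ratio is 2:1, so n(FeCl2) = 11.917 × 1/2 = 5.9587 mol.
Mass of FeCl2 = 5.9587 mol × 126.75 g/mol = 755.26 g.
Actual mass collected = 755.26 g × 0.582 = 439.56 g.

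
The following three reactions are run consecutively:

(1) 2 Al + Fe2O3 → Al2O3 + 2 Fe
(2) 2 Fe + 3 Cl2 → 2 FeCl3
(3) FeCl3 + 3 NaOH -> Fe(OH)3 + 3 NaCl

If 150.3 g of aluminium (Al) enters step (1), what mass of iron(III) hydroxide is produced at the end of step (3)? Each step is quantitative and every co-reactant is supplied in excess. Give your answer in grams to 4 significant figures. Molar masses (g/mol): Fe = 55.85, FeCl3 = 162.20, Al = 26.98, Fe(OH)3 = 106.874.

n(Al) = 150.3 / 26.98 = 5.5708 mol.
Reaction (1): Al→Fe ratio 2:2 ⇒ n(Fe) = 5.5708 mol.
Reaction (2): Fe→FeCl3 ratio 2:2 ⇒ n(FeCl3) = 5.5708 mol.
Reaction (3): FeCl3→Fe(OH)3 ratio 1:1 ⇒ n(Fe(OH)3) = 5.5708 mol.
Mass of Fe(OH)3 = 5.5708 × 106.874 = 595.37 g.

595.4 g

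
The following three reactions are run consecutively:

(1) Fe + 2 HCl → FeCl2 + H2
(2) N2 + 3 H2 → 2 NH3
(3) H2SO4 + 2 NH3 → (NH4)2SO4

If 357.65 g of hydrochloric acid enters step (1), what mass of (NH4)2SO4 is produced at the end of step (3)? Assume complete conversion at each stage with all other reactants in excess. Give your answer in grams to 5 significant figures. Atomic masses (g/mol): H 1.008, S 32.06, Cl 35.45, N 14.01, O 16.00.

M(HCl) = 1.008 + 35.45 = 36.458 g/mol.
M((NH4)2SO4) = 2(14.01) + 8(1.008) + 32.06 + 4(16.00) = 132.144 g/mol.
n(HCl) = 357.65 / 36.458 = 9.80992 mol.
Reaction (1): HCl→H2 ratio 2:1 ⇒ n(H2) = 4.90496 mol.
Reaction (2): H2→NH3 ratio 3:2 ⇒ n(NH3) = 3.26997 mol.
Reaction (3): NH3→(NH4)2SO4 ratio 2:1 ⇒ n((NH4)2SO4) = 1.63499 mol.
Mass of (NH4)2SO4 = 1.63499 × 132.144 = 216.054 g.

216.05 g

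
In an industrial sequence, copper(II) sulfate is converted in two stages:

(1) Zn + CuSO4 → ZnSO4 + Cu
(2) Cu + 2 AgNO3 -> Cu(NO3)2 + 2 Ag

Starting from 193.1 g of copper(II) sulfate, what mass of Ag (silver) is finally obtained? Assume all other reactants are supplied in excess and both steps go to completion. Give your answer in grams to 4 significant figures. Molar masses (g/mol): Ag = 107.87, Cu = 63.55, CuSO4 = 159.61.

261.0 g

n(CuSO4) = 193.10 / 159.61 = 1.2098 mol.
Step 1 gives a 1:1 ratio of CuSO4 to Cu, so n(Cu) = 1.2098 mol.
In step 2 the Cu:Ag ratio is 1:2, so n(Ag) = 2.4196 mol.
Mass of Ag = 2.4196 × 107.87 = 261.01 g.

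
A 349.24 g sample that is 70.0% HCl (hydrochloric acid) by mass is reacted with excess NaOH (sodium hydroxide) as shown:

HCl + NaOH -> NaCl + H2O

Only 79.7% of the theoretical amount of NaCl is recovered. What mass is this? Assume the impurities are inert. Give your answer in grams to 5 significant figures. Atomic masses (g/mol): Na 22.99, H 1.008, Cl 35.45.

312.32 g

Pure HCl available = 349.24 g × 0.700 = 244.468 g.
M(HCl) = 1.008 + 35.45 = 36.458 g/mol.
M(NaCl) = 22.99 + 35.45 = 58.44 g/mol.
n(HCl) = 244.468 g / 36.458 g/mol = 6.70547 mol.
From the equation the HCl:NaCl mole ratio is 1:1, so n(NaCl) = 6.70547 × 1/1 = 6.70547 mol.
Mass of NaCl = 6.70547 mol × 58.44 g/mol = 391.868 g.
Actual mass collected = 391.868 g × 0.797 = 312.318 g.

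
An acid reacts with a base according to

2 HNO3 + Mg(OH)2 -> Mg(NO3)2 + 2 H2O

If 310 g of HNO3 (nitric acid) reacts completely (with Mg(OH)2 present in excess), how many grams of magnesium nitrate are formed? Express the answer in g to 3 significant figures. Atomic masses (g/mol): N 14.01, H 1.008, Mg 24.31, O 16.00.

365 g

M(HNO3) = 1.008 + 14.01 + 3(16.00) = 63.018 g/mol.
M(Mg(NO3)2) = 24.31 + 2(14.01) + 6(16.00) = 148.33 g/mol.
n(HNO3) = 310.0 g / 63.018 g/mol = 4.919 mol.
From the equation the HNO3:Mg(NO3)2 mole ratio is 2:1, so n(Mg(NO3)2) = 4.919 × 1/2 = 2.460 mol.
Mass of Mg(NO3)2 = 2.460 mol × 148.33 g/mol = 364.8 g.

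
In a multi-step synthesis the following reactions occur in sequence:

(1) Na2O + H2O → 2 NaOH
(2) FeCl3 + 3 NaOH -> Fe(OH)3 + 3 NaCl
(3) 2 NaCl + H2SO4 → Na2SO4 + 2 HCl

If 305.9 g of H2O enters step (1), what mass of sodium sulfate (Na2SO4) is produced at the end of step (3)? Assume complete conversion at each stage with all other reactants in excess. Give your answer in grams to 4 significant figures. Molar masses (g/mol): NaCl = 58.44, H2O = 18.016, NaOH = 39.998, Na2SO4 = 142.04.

n(H2O) = 305.9 / 18.016 = 16.979 mol.
Reaction (1): H2O→NaOH ratio 1:2 ⇒ n(NaOH) = 33.959 mol.
Reaction (2): NaOH→NaCl ratio 3:3 ⇒ n(NaCl) = 33.959 mol.
Reaction (3): NaCl→Na2SO4 ratio 2:1 ⇒ n(Na2SO4) = 16.979 mol.
Mass of Na2SO4 = 16.979 × 142.04 = 2411.7 g.

2412 g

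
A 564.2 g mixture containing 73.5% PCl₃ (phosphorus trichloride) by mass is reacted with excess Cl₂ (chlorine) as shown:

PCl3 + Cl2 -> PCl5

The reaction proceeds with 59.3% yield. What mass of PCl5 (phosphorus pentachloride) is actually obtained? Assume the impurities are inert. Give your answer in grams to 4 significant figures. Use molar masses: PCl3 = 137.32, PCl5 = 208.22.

372.9 g

Pure PCl3 available = 564.2 g × 0.735 = 414.69 g.
n(PCl3) = 414.69 g / 137.32 g/mol = 3.0199 mol.
From the equation the PCl3:PCl5 mole ratio is 1:1, so n(PCl5) = 3.0199 × 1/1 = 3.0199 mol.
Mass of PCl5 = 3.0199 mol × 208.22 g/mol = 628.79 g.
Actual mass collected = 628.79 g × 0.593 = 372.88 g.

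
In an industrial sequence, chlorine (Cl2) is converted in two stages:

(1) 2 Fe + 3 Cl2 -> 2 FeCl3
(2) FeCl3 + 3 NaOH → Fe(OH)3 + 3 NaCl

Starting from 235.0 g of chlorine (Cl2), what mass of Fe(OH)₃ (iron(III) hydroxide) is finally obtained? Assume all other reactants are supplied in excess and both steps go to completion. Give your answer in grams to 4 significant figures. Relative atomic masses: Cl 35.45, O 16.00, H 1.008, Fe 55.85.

236.2 g

M(Cl2) = 2(35.45) = 70.90 g/mol.
M(Fe(OH)3) = 55.85 + 3(16.00) + 3(1.008) = 106.874 g/mol.
n(Cl2) = 235.00 / 70.90 = 3.3145 mol.
Step 1 gives a 3:2 ratio of Cl2 to FeCl3, so n(FeCl3) = 2.2097 mol.
In step 2 the FeCl3:Fe(OH)3 ratio is 1:1, so n(Fe(OH)3) = 2.2097 mol.
Mass of Fe(OH)3 = 2.2097 × 106.874 = 236.16 g.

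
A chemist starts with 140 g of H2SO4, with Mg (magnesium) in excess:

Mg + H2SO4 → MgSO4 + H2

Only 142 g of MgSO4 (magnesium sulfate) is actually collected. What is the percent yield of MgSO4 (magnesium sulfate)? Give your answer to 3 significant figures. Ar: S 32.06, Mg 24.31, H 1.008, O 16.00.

82.6 %

M(H2SO4) = 2(1.008) + 32.06 + 4(16.00) = 98.076 g/mol.
M(MgSO4) = 24.31 + 32.06 + 4(16.00) = 120.37 g/mol.
n(H2SO4) = 140.0 g / 98.076 g/mol = 1.427 mol.
From the equation the H2SO4:MgSO4 mole ratio is 1:1, so n(MgSO4) = 1.427 × 1/1 = 1.427 mol.
Mass of MgSO4 = 1.427 mol × 120.37 g/mol = 171.8 g.
This is the theoretical yield. Percent yield = 142 g / 171.8 g × 100% = 82.64%.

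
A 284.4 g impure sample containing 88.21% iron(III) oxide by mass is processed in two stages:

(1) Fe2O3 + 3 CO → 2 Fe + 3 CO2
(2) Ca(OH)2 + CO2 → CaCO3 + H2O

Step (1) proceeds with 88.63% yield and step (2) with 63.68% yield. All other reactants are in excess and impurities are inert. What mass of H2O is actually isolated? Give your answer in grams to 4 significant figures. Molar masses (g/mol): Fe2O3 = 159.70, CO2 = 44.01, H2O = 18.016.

47.92 g

Pure Fe2O3 = 284.4 × 0.8821 = 250.87 g.
n(Fe2O3) = 250.87 / 159.70 = 1.5709 mol.
Step 1 (Fe2O3:CO2 = 1:3): theoretical n(CO2) = 4.7126 mol; at 88.63% yield, n(CO2) = 4.1768 mol.
Step 2 (CO2:H2O = 1:1): theoretical n(H2O) = 4.1768 mol, so theoretical mass = 4.1768 × 18.016 = 75.249 g.
At 63.68% yield, actual mass of H2O = 75.249 × 0.6368 = 47.919 g.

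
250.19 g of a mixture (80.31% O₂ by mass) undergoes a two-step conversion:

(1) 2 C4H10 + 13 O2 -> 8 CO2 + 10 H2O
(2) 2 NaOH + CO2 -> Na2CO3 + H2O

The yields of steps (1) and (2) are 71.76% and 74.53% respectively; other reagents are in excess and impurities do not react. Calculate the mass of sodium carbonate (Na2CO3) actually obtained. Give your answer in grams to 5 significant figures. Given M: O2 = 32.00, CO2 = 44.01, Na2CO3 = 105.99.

219.04 g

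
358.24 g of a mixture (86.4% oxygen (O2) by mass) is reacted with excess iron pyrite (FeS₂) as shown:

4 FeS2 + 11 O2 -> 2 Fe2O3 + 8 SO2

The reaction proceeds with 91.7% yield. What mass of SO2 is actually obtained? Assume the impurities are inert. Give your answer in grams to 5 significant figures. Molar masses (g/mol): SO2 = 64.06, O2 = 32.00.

Pure O2 available = 358.24 g × 0.864 = 309.519 g.
n(O2) = 309.519 g / 32.00 g/mol = 9.67248 mol.
From the equation the O2:SO2 mole ratio is 11:8, so n(SO2) = 9.67248 × 8/11 = 7.03453 mol.
Mass of SO2 = 7.03453 mol × 64.06 g/mol = 450.632 g.
Actual mass collected = 450.632 g × 0.917 = 413.230 g.

413.23 g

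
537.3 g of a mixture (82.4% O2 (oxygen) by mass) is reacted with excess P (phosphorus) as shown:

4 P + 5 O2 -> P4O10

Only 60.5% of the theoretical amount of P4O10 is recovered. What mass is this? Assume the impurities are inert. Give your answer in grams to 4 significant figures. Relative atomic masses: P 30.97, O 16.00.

475.2 g

Pure O2 available = 537.3 g × 0.824 = 442.74 g.
M(O2) = 2(16.00) = 32.00 g/mol.
M(P4O10) = 4(30.97) + 10(16.00) = 283.88 g/mol.
n(O2) = 442.74 g / 32.00 g/mol = 13.835 mol.
From the equation the O2:P4O10 mole ratio is 5:1, so n(P4O10) = 13.835 × 1/5 = 2.7671 mol.
Mass of P4O10 = 2.7671 mol × 283.88 g/mol = 785.52 g.
Actual mass collected = 785.52 g × 0.605 = 475.24 g.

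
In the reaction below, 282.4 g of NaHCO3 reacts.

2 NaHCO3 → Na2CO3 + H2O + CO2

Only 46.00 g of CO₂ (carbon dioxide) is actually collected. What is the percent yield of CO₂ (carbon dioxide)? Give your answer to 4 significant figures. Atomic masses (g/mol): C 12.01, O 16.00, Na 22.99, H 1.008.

62.19 %

M(NaHCO3) = 22.99 + 1.008 + 12.01 + 3(16.00) = 84.008 g/mol.
M(CO2) = 12.01 + 2(16.00) = 44.01 g/mol.
n(NaHCO3) = 282.40 g / 84.008 g/mol = 3.3616 mol.
From the equation the NaHCO3:CO2 mole ratio is 2:1, so n(CO2) = 3.3616 × 1/2 = 1.6808 mol.
Mass of CO2 = 1.6808 mol × 44.01 g/mol = 73.972 g.
This is the theoretical yield. Percent yield = 46.00 g / 73.972 g × 100% = 62.186%.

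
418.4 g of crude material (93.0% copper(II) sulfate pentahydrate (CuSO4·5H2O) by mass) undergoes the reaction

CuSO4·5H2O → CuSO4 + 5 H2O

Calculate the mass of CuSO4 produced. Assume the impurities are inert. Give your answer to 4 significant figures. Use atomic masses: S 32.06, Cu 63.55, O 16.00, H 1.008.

Mass of pure CuSO4·5H2O = 418.4 g × 0.930 = 389.11 g.
M(CuSO4·5H2O) = 63.55 + 32.06 + 9(16.00) + 10(1.008) = 249.69 g/mol.
M(CuSO4) = 63.55 + 32.06 + 4(16.00) = 159.61 g/mol.
n(CuSO4·5H2O) = 389.11 g / 249.69 g/mol = 1.5584 mol.
From the equation the CuSO4·5H2O:CuSO4 mole ratio is 1:1, so n(CuSO4) = 1.5584 × 1/1 = 1.5584 mol.
Mass of CuSO4 = 1.5584 mol × 159.61 g/mol = 248.73 g.

248.7 g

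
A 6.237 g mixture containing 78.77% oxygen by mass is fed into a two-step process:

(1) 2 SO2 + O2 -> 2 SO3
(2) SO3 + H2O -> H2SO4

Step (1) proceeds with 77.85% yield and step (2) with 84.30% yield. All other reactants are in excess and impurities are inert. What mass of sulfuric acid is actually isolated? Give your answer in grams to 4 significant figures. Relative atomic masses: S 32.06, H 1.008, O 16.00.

Pure O2 = 6.237 × 0.7877 = 4.9129 g.
M(O2) = 2(16.00) = 32.00 g/mol.
M(H2SO4) = 2(1.008) + 32.06 + 4(16.00) = 98.076 g/mol.
n(O2) = 4.9129 / 32.00 = 0.15353 mol.
Step 1 (O2:SO3 = 1:2): theoretical n(SO3) = 0.30706 mol; at 77.85% yield, n(SO3) = 0.23904 mol.
Step 2 (SO3:H2SO4 = 1:1): theoretical n(H2SO4) = 0.23904 mol, so theoretical mass = 0.23904 × 98.076 = 23.444 g.
At 84.30% yield, actual mass of H2SO4 = 23.444 × 0.8430 = 19.764 g.

19.76 g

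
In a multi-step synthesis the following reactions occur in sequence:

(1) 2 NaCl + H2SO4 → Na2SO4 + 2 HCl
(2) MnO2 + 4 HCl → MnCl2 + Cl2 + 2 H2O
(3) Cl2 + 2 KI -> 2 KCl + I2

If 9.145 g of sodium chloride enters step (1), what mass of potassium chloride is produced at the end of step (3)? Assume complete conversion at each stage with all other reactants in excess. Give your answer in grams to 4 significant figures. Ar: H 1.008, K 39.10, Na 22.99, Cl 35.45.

5.833 g

M(NaCl) = 22.99 + 35.45 = 58.44 g/mol.
M(KCl) = 39.10 + 35.45 = 74.55 g/mol.
n(NaCl) = 9.145 / 58.44 = 0.15649 mol.
Reaction (1): NaCl→HCl ratio 2:2 ⇒ n(HCl) = 0.15649 mol.
Reaction (2): HCl→Cl2 ratio 4:1 ⇒ n(Cl2) = 0.039121 mol.
Reaction (3): Cl2→KCl ratio 1:2 ⇒ n(KCl) = 0.078243 mol.
Mass of KCl = 0.078243 × 74.55 = 5.8330 g.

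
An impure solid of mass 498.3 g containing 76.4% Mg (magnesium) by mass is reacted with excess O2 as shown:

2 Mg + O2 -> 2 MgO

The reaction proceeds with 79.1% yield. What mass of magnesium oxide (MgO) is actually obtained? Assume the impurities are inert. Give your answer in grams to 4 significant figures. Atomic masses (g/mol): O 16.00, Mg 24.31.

499.3 g

Pure Mg available = 498.3 g × 0.764 = 380.70 g.
M(Mg) = 24.31 g/mol.
M(MgO) = 24.31 + 16.00 = 40.31 g/mol.
n(Mg) = 380.70 g / 24.31 g/mol = 15.660 mol.
From the equation the Mg:MgO mole ratio is 2:2, so n(MgO) = 15.660 × 2/2 = 15.660 mol.
Mass of MgO = 15.660 mol × 40.31 g/mol = 631.27 g.
Actual mass collected = 631.27 g × 0.791 = 499.33 g.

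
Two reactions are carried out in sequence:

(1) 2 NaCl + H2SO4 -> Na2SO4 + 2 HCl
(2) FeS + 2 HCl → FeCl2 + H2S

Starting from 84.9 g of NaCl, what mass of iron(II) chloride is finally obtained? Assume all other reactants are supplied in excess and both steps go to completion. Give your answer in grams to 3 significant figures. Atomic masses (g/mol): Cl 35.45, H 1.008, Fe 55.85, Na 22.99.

M(NaCl) = 22.99 + 35.45 = 58.44 g/mol.
M(FeCl2) = 55.85 + 2(35.45) = 126.75 g/mol.
n(NaCl) = 84.90 / 58.44 = 1.453 mol.
Step 1 gives a 2:2 ratio of NaCl to HCl, so n(HCl) = 1.453 mol.
In step 2 the HCl:FeCl2 ratio is 2:1, so n(FeCl2) = 0.7264 mol.
Mass of FeCl2 = 0.7264 × 126.75 = 92.07 g.

92.1 g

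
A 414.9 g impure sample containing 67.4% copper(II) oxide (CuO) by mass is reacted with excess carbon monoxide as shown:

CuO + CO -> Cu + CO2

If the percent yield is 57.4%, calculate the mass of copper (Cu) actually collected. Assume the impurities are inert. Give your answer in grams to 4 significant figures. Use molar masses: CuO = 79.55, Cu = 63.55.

128.2 g

Pure CuO available = 414.9 g × 0.674 = 279.64 g.
n(CuO) = 279.64 g / 79.55 g/mol = 3.5153 mol.
From the equation the CuO:Cu mole ratio is 1:1, so n(Cu) = 3.5153 × 1/1 = 3.5153 mol.
Mass of Cu = 3.5153 mol × 63.55 g/mol = 223.40 g.
Actual mass collected = 223.40 g × 0.574 = 128.23 g.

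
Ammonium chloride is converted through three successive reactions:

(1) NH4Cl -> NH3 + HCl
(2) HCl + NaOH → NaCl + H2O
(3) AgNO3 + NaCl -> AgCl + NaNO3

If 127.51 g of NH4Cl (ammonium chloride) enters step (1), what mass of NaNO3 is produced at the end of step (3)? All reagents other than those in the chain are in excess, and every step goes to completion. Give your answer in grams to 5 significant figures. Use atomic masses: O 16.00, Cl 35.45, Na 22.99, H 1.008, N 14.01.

202.62 g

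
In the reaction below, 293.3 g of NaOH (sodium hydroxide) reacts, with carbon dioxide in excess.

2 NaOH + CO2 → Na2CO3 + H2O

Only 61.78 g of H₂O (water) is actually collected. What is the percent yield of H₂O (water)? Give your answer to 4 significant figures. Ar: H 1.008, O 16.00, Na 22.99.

93.53 %

M(NaOH) = 22.99 + 16.00 + 1.008 = 39.998 g/mol.
M(H2O) = 2(1.008) + 16.00 = 18.016 g/mol.
n(NaOH) = 293.30 g / 39.998 g/mol = 7.3329 mol.
From the equation the NaOH:H2O mole ratio is 2:1, so n(H2O) = 7.3329 × 1/2 = 3.6664 mol.
Mass of H2O = 3.6664 mol × 18.016 g/mol = 66.054 g.
This is the theoretical yield. Percent yield = 61.78 g / 66.054 g × 100% = 93.529%.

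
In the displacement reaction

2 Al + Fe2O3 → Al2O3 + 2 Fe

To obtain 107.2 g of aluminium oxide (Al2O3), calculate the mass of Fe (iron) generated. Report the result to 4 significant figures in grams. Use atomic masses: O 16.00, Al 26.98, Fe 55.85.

117.4 g

M(Al2O3) = 2(26.98) + 3(16.00) = 101.96 g/mol.
M(Fe) = 55.85 g/mol.
n(Al2O3) = 107.20 g / 101.96 g/mol = 1.0514 mol.
From the equation the Al2O3:Fe mole ratio is 1:2, so n(Fe) = 1.0514 × 2/1 = 2.1028 mol.
Mass of Fe = 2.1028 mol × 55.85 g/mol = 117.44 g.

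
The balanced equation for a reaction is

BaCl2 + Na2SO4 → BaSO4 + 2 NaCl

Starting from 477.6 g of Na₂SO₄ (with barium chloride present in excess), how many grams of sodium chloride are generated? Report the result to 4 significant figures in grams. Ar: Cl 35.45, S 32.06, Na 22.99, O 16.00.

M(Na2SO4) = 2(22.99) + 32.06 + 4(16.00) = 142.04 g/mol.
M(NaCl) = 22.99 + 35.45 = 58.44 g/mol.
n(Na2SO4) = 477.60 g / 142.04 g/mol = 3.3624 mol.
From the equation the Na2SO4:NaCl mole ratio is 1:2, so n(NaCl) = 3.3624 × 2/1 = 6.7249 mol.
Mass of NaCl = 6.7249 mol × 58.44 g/mol = 393.00 g.

393.0 g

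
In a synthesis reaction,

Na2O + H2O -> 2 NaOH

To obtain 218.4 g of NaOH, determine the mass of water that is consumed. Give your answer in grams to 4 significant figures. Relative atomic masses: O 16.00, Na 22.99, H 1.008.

49.19 g

M(NaOH) = 22.99 + 16.00 + 1.008 = 39.998 g/mol.
M(H2O) = 2(1.008) + 16.00 = 18.016 g/mol.
n(NaOH) = 218.40 g / 39.998 g/mol = 5.4603 mol.
From the equation the NaOH:H2O mole ratio is 2:1, so n(H2O) = 5.4603 × 1/2 = 2.7301 mol.
Mass of H2O = 2.7301 mol × 18.016 g/mol = 49.186 g.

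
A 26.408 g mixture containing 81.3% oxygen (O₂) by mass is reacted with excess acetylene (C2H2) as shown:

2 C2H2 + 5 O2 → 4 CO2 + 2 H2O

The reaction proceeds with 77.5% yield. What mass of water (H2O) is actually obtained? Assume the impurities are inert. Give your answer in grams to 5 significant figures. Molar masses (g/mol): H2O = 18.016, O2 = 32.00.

Pure O2 available = 26.408 g × 0.813 = 21.4697 g.
n(O2) = 21.4697 g / 32.00 g/mol = 0.670928 mol.
From the equation the O2:H2O mole ratio is 5:2, so n(H2O) = 0.670928 × 2/5 = 0.268371 mol.
Mass of H2O = 0.268371 mol × 18.016 g/mol = 4.83498 g.
Actual mass collected = 4.83498 g × 0.775 = 3.74711 g.

3.7471 g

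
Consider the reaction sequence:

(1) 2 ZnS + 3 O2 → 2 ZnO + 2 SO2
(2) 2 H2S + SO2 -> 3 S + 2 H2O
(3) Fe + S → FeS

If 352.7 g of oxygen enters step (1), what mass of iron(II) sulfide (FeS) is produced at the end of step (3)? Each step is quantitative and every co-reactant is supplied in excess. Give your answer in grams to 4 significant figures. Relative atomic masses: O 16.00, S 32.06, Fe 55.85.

1938 g

M(O2) = 2(16.00) = 32.00 g/mol.
M(FeS) = 55.85 + 32.06 = 87.91 g/mol.
n(O2) = 352.7 / 32.00 = 11.022 mol.
Reaction (1): O2→SO2 ratio 3:2 ⇒ n(SO2) = 7.3479 mol.
Reaction (2): SO2→S ratio 1:3 ⇒ n(S) = 22.044 mol.
Reaction (3): S→FeS ratio 1:1 ⇒ n(FeS) = 22.044 mol.
Mass of FeS = 22.044 × 87.91 = 1937.9 g.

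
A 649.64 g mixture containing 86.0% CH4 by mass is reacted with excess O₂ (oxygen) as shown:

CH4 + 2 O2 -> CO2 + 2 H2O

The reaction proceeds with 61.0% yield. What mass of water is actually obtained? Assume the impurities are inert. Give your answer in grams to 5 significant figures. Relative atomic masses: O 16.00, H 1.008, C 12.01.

Pure CH4 available = 649.64 g × 0.860 = 558.690 g.
M(CH4) = 12.01 + 4(1.008) = 16.042 g/mol.
M(H2O) = 2(1.008) + 16.00 = 18.016 g/mol.
n(CH4) = 558.690 g / 16.042 g/mol = 34.8267 mol.
From the equation the CH4:H2O mole ratio is 1:2, so n(H2O) = 34.8267 × 2/1 = 69.6535 mol.
Mass of H2O = 69.6535 mol × 18.016 g/mol = 1254.88 g.
Actual mass collected = 1254.88 g × 0.610 = 765.475 g.

765.47 g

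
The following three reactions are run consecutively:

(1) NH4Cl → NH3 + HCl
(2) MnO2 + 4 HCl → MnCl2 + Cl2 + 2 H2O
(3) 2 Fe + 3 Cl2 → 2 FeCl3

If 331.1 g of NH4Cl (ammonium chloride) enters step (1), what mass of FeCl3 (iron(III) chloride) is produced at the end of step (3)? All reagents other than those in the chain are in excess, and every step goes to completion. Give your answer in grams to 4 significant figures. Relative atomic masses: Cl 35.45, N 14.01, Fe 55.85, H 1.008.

M(NH4Cl) = 14.01 + 4(1.008) + 35.45 = 53.492 g/mol.
M(FeCl3) = 55.85 + 3(35.45) = 162.20 g/mol.
n(NH4Cl) = 331.1 / 53.492 = 6.1897 mol.
Reaction (1): NH4Cl→HCl ratio 1:1 ⇒ n(HCl) = 6.1897 mol.
Reaction (2): HCl→Cl2 ratio 4:1 ⇒ n(Cl2) = 1.5474 mol.
Reaction (3): Cl2→FeCl3 ratio 3:2 ⇒ n(FeCl3) = 1.0316 mol.
Mass of FeCl3 = 1.0316 × 162.20 = 167.33 g.

167.3 g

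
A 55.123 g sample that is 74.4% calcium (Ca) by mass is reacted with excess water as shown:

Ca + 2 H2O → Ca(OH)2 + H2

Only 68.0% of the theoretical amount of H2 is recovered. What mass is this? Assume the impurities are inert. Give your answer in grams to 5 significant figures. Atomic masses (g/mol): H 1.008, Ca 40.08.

1.4027 g

Pure Ca available = 55.123 g × 0.744 = 41.0115 g.
M(Ca) = 40.08 g/mol.
M(H2) = 2(1.008) = 2.016 g/mol.
n(Ca) = 41.0115 g / 40.08 g/mol = 1.02324 mol.
From the equation the Ca:H2 mole ratio is 1:1, so n(H2) = 1.02324 × 1/1 = 1.02324 mol.
Mass of H2 = 1.02324 mol × 2.016 g/mol = 2.06285 g.
Actual mass collected = 2.06285 g × 0.680 = 1.40274 g.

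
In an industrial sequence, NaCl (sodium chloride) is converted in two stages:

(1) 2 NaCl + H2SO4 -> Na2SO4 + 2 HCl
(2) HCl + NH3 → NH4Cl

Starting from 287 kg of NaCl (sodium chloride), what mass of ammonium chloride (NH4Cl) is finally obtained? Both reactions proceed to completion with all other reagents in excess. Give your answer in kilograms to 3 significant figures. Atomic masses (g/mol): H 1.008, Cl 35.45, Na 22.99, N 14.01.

263 kg

M(NaCl) = 22.99 + 35.45 = 58.44 g/mol.
M(NH4Cl) = 14.01 + 4(1.008) + 35.45 = 53.492 g/mol.
287 kg = 287000 g.
n(NaCl) = 287000 / 58.44 = 4911 mol.
Step 1 gives a 2:2 ratio of NaCl to HCl, so n(HCl) = 4911 mol.
In step 2 the HCl:NH4Cl ratio is 1:1, so n(NH4Cl) = 4911 mol.
Mass of NH4Cl = 4911 × 53.492 = 262700 g = 263 kg.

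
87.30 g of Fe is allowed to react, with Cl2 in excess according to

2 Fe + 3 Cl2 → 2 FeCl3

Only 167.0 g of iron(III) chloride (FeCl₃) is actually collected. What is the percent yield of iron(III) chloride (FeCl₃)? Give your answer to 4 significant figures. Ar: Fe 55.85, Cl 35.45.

65.87 %

M(Fe) = 55.85 g/mol.
M(FeCl3) = 55.85 + 3(35.45) = 162.20 g/mol.
n(Fe) = 87.300 g / 55.85 g/mol = 1.5631 mol.
From the equation the Fe:FeCl3 mole ratio is 2:2, so n(FeCl3) = 1.5631 × 2/2 = 1.5631 mol.
Mass of FeCl3 = 1.5631 mol × 162.20 g/mol = 253.54 g.
This is the theoretical yield. Percent yield = 167.0 g / 253.54 g × 100% = 65.868%.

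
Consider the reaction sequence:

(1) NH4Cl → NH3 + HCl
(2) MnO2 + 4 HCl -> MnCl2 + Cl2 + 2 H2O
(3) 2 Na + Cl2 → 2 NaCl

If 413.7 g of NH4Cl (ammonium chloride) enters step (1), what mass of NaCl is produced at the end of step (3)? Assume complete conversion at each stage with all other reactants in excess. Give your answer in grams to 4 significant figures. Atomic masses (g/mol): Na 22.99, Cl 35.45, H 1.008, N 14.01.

226.0 g

M(NH4Cl) = 14.01 + 4(1.008) + 35.45 = 53.492 g/mol.
M(NaCl) = 22.99 + 35.45 = 58.44 g/mol.
n(NH4Cl) = 413.7 / 53.492 = 7.7339 mol.
Reaction (1): NH4Cl→HCl ratio 1:1 ⇒ n(HCl) = 7.7339 mol.
Reaction (2): HCl→Cl2 ratio 4:1 ⇒ n(Cl2) = 1.9335 mol.
Reaction (3): Cl2→NaCl ratio 1:2 ⇒ n(NaCl) = 3.8669 mol.
Mass of NaCl = 3.8669 × 58.44 = 225.98 g.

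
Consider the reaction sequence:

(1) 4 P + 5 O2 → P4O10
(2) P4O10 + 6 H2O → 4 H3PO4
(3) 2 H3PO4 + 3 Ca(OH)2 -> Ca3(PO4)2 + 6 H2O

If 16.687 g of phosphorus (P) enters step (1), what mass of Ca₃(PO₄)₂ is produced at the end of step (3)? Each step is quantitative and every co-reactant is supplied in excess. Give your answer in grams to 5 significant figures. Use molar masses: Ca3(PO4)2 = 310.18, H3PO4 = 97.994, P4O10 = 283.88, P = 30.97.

n(P) = 16.687 / 30.97 = 0.538812 mol.
Reaction (1): P→P4O10 ratio 4:1 ⇒ n(P4O10) = 0.134703 mol.
Reaction (2): P4O10→H3PO4 ratio 1:4 ⇒ n(H3PO4) = 0.538812 mol.
Reaction (3): H3PO4→Ca3(PO4)2 ratio 2:1 ⇒ n(Ca3(PO4)2) = 0.269406 mol.
Mass of Ca3(PO4)2 = 0.269406 × 310.18 = 83.5643 g.

83.564 g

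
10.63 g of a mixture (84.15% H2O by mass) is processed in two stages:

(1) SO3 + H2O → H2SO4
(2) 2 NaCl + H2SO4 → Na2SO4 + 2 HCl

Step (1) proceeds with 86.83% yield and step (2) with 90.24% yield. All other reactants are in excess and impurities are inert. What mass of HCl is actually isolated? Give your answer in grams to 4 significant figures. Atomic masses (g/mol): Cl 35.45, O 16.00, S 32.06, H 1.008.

Pure H2O = 10.63 × 0.8415 = 8.9451 g.
M(H2O) = 2(1.008) + 16.00 = 18.016 g/mol.
M(HCl) = 1.008 + 35.45 = 36.458 g/mol.
n(H2O) = 8.9451 / 18.016 = 0.49651 mol.
Step 1 (H2O:H2SO4 = 1:1): theoretical n(H2SO4) = 0.49651 mol; at 86.83% yield, n(H2SO4) = 0.43112 mol.
Step 2 (H2SO4:HCl = 1:2): theoretical n(HCl) = 0.86224 mol, so theoretical mass = 0.86224 × 36.458 = 31.436 g.
At 90.24% yield, actual mass of HCl = 31.436 × 0.9024 = 28.367 g.

28.37 g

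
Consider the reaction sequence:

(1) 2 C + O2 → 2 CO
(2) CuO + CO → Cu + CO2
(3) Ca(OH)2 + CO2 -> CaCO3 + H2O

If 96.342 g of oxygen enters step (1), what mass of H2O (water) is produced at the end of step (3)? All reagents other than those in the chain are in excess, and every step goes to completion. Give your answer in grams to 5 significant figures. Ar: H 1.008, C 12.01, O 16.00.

108.48 g

M(O2) = 2(16.00) = 32.00 g/mol.
M(H2O) = 2(1.008) + 16.00 = 18.016 g/mol.
n(O2) = 96.342 / 32.00 = 3.01069 mol.
Reaction (1): O2→CO ratio 1:2 ⇒ n(CO) = 6.02137 mol.
Reaction (2): CO→CO2 ratio 1:1 ⇒ n(CO2) = 6.02137 mol.
Reaction (3): CO2→H2O ratio 1:1 ⇒ n(H2O) = 6.02137 mol.
Mass of H2O = 6.02137 × 18.016 = 108.481 g.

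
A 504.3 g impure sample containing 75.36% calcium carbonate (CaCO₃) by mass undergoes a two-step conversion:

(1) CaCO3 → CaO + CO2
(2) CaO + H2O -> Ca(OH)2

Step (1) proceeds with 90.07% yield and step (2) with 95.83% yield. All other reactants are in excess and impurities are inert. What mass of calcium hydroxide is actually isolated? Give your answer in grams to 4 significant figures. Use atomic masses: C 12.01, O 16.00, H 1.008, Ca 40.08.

242.8 g

Pure CaCO3 = 504.3 × 0.7536 = 380.04 g.
M(CaCO3) = 40.08 + 12.01 + 3(16.00) = 100.09 g/mol.
M(Ca(OH)2) = 40.08 + 2(16.00) + 2(1.008) = 74.096 g/mol.
n(CaCO3) = 380.04 / 100.09 = 3.7970 mol.
Step 1 (CaCO3:CaO = 1:1): theoretical n(CaO) = 3.7970 mol; at 90.07% yield, n(CaO) = 3.4199 mol.
Step 2 (CaO:Ca(OH)2 = 1:1): theoretical n(Ca(OH)2) = 3.4199 mol, so theoretical mass = 3.4199 × 74.096 = 253.40 g.
At 95.83% yield, actual mass of Ca(OH)2 = 253.40 × 0.9583 = 242.84 g.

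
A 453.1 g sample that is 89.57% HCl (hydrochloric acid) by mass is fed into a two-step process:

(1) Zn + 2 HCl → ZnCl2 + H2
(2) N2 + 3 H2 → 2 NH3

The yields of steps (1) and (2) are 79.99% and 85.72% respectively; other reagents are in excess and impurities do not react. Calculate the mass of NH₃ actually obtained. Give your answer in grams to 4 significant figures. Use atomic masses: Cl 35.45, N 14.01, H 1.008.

43.34 g

Pure HCl = 453.1 × 0.8957 = 405.84 g.
M(HCl) = 1.008 + 35.45 = 36.458 g/mol.
M(NH3) = 14.01 + 3(1.008) = 17.034 g/mol.
n(HCl) = 405.84 / 36.458 = 11.132 mol.
Step 1 (HCl:H2 = 2:1): theoretical n(H2) = 5.5659 mol; at 79.99% yield, n(H2) = 4.4521 mol.
Step 2 (H2:NH3 = 3:2): theoretical n(NH3) = 2.9681 mol, so theoretical mass = 2.9681 × 17.034 = 50.559 g.
At 85.72% yield, actual mass of NH3 = 50.559 × 0.8572 = 43.339 g.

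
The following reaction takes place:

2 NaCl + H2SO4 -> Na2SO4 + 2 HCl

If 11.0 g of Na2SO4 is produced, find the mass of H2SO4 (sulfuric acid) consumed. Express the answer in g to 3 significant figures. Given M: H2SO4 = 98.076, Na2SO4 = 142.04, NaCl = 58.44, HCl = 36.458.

n(Na2SO4) = 11.00 g / 142.04 g/mol = 0.07744 mol.
From the equation the Na2SO4:H2SO4 mole ratio is 1:1, so n(H2SO4) = 0.07744 × 1/1 = 0.07744 mol.
Mass of H2SO4 = 0.07744 mol × 98.076 g/mol = 7.595 g.

7.60 g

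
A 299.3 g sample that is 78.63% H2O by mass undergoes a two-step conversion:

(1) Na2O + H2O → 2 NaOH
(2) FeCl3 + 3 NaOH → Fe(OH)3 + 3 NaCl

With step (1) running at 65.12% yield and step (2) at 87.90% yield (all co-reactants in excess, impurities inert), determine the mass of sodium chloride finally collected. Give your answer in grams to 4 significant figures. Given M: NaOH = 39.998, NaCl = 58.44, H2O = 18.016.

Pure H2O = 299.3 × 0.7863 = 235.34 g.
n(H2O) = 235.34 / 18.016 = 13.063 mol.
Step 1 (H2O:NaOH = 1:2): theoretical n(NaOH) = 26.126 mol; at 65.12% yield, n(NaOH) = 17.013 mol.
Step 2 (NaOH:NaCl = 3:3): theoretical n(NaCl) = 17.013 mol, so theoretical mass = 17.013 × 58.44 = 994.24 g.
At 87.90% yield, actual mass of NaCl = 994.24 × 0.8790 = 873.94 g.

873.9 g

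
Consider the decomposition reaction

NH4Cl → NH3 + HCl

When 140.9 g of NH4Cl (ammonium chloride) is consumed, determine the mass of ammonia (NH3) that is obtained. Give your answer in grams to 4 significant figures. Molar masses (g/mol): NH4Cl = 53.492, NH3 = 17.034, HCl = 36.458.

44.87 g

n(NH4Cl) = 140.90 g / 53.492 g/mol = 2.6340 mol.
From the equation the NH4Cl:NH3 mole ratio is 1:1, so n(NH3) = 2.6340 × 1/1 = 2.6340 mol.
Mass of NH3 = 2.6340 mol × 17.034 g/mol = 44.868 g.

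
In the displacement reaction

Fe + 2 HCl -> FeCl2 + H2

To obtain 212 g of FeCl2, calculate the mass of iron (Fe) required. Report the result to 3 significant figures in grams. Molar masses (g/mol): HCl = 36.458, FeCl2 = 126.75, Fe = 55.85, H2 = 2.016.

93.4 g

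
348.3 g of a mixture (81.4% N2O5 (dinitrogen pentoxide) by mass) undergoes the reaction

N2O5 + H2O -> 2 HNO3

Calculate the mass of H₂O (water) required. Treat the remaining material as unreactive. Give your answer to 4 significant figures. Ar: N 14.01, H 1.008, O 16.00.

Mass of pure N2O5 = 348.3 g × 0.814 = 283.52 g.
M(N2O5) = 2(14.01) + 5(16.00) = 108.02 g/mol.
M(H2O) = 2(1.008) + 16.00 = 18.016 g/mol.
n(N2O5) = 283.52 g / 108.02 g/mol = 2.6247 mol.
From the equation the N2O5:H2O mole ratio is 1:1, so n(H2O) = 2.6247 × 1/1 = 2.6247 mol.
Mass of H2O = 2.6247 mol × 18.016 g/mol = 47.286 g.

47.29 g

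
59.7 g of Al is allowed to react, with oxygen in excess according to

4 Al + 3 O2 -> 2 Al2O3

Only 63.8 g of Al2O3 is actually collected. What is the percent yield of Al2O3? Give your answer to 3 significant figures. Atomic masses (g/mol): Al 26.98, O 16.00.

56.6 %

M(Al) = 26.98 g/mol.
M(Al2O3) = 2(26.98) + 3(16.00) = 101.96 g/mol.
n(Al) = 59.70 g / 26.98 g/mol = 2.213 mol.
From the equation the Al:Al2O3 mole ratio is 4:2, so n(Al2O3) = 2.213 × 2/4 = 1.106 mol.
Mass of Al2O3 = 1.106 mol × 101.96 g/mol = 112.8 g.
This is the theoretical yield. Percent yield = 63.8 g / 112.8 g × 100% = 56.56%.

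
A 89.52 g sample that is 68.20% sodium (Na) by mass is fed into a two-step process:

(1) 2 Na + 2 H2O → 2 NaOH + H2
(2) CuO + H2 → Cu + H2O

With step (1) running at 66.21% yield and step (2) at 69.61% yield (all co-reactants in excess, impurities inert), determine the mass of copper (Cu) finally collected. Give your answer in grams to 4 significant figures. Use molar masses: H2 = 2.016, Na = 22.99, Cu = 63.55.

38.89 g

Pure Na = 89.52 × 0.6820 = 61.053 g.
n(Na) = 61.053 / 22.99 = 2.6556 mol.
Step 1 (Na:H2 = 2:1): theoretical n(H2) = 1.3278 mol; at 66.21% yield, n(H2) = 0.87914 mol.
Step 2 (H2:Cu = 1:1): theoretical n(Cu) = 0.87914 mol, so theoretical mass = 0.87914 × 63.55 = 55.869 g.
At 69.61% yield, actual mass of Cu = 55.869 × 0.6961 = 38.891 g.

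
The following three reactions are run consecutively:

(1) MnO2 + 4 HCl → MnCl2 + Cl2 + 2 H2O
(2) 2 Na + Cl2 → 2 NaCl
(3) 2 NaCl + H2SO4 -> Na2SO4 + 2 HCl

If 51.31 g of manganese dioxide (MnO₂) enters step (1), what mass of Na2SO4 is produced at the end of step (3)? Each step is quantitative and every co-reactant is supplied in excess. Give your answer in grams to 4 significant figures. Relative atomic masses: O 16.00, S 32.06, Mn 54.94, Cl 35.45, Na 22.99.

M(MnO2) = 54.94 + 2(16.00) = 86.94 g/mol.
M(Na2SO4) = 2(22.99) + 32.06 + 4(16.00) = 142.04 g/mol.
n(MnO2) = 51.31 / 86.94 = 0.59018 mol.
Reaction (1): MnO2→Cl2 ratio 1:1 ⇒ n(Cl2) = 0.59018 mol.
Reaction (2): Cl2→NaCl ratio 1:2 ⇒ n(NaCl) = 1.1804 mol.
Reaction (3): NaCl→Na2SO4 ratio 2:1 ⇒ n(Na2SO4) = 0.59018 mol.
Mass of Na2SO4 = 0.59018 × 142.04 = 83.829 g.

83.83 g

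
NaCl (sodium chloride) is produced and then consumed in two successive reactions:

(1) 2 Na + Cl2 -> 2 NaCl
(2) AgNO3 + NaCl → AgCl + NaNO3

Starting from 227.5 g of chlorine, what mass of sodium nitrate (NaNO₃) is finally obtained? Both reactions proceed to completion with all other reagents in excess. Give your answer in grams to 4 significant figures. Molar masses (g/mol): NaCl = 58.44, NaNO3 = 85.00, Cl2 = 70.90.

545.5 g

n(Cl2) = 227.50 / 70.90 = 3.2087 mol.
Step 1 gives a 1:2 ratio of Cl2 to NaCl, so n(NaCl) = 6.4175 mol.
In step 2 the NaCl:NaNO3 ratio is 1:1, so n(NaNO3) = 6.4175 mol.
Mass of NaNO3 = 6.4175 × 85.00 = 545.49 g.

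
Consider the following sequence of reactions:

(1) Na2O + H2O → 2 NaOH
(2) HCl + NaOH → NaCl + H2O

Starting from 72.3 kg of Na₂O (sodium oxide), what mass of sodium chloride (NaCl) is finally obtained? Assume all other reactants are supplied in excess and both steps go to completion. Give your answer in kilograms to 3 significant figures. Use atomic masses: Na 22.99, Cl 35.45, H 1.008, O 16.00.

M(Na2O) = 2(22.99) + 16.00 = 61.98 g/mol.
M(NaCl) = 22.99 + 35.45 = 58.44 g/mol.
72.3 kg = 72300 g.
n(Na2O) = 72300 / 61.98 = 1167 mol.
Step 1 gives a 1:2 ratio of Na2O to NaOH, so n(NaOH) = 2333 mol.
In step 2 the NaOH:NaCl ratio is 1:1, so n(NaCl) = 2333 mol.
Mass of NaCl = 2333 × 58.44 = 136300 g = 136 kg.

136 kg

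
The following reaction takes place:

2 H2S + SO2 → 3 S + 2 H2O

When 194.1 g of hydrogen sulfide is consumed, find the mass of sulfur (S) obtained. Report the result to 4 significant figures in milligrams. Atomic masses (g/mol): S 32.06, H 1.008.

273900 mg

M(H2S) = 2(1.008) + 32.06 = 34.076 g/mol.
M(S) = 32.06 g/mol.
n(H2S) = 194.10 g / 34.076 g/mol = 5.6961 mol.
From the equation the H2S:S mole ratio is 2:3, so n(S) = 5.6961 × 3/2 = 8.5441 mol.
Mass of S = 8.5441 mol × 32.06 g/mol = 273.93 g.
Converting to mg: 273.93 g = 273900 mg.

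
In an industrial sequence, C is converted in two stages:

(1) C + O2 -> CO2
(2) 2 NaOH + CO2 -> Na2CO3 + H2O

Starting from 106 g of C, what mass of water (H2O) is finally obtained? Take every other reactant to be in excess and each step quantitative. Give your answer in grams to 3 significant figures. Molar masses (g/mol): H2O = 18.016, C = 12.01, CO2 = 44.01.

n(C) = 106.0 / 12.01 = 8.826 mol.
Step 1 gives a 1:1 ratio of C to CO2, so n(CO2) = 8.826 mol.
In step 2 the CO2:H2O ratio is 1:1, so n(H2O) = 8.826 mol.
Mass of H2O = 8.826 × 18.016 = 159.0 g.

159 g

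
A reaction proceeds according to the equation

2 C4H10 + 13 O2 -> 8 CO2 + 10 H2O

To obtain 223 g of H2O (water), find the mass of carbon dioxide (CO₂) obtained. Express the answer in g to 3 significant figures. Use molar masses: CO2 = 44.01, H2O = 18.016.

436 g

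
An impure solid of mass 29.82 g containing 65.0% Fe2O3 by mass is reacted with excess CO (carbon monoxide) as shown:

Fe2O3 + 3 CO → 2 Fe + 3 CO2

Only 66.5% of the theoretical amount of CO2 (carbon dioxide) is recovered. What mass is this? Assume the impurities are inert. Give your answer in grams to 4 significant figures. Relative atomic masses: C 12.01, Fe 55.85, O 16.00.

10.66 g

Pure Fe2O3 available = 29.82 g × 0.650 = 19.383 g.
M(Fe2O3) = 2(55.85) + 3(16.00) = 159.70 g/mol.
M(CO2) = 12.01 + 2(16.00) = 44.01 g/mol.
n(Fe2O3) = 19.383 g / 159.70 g/mol = 0.12137 mol.
From the equation the Fe2O3:CO2 mole ratio is 1:3, so n(CO2) = 0.12137 × 3/1 = 0.36411 mol.
Mass of CO2 = 0.36411 mol × 44.01 g/mol = 16.025 g.
Actual mass collected = 16.025 g × 0.665 = 10.656 g.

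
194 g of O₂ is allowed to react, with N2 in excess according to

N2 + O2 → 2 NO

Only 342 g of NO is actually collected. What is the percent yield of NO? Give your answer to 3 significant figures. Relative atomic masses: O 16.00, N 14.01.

M(O2) = 2(16.00) = 32.00 g/mol.
M(NO) = 14.01 + 16.00 = 30.01 g/mol.
n(O2) = 194.0 g / 32.00 g/mol = 6.062 mol.
From the equation the O2:NO mole ratio is 1:2, so n(NO) = 6.062 × 2/1 = 12.12 mol.
Mass of NO = 12.12 mol × 30.01 g/mol = 363.9 g.
This is the theoretical yield. Percent yield = 342 g / 363.9 g × 100% = 93.99%.

94.0 %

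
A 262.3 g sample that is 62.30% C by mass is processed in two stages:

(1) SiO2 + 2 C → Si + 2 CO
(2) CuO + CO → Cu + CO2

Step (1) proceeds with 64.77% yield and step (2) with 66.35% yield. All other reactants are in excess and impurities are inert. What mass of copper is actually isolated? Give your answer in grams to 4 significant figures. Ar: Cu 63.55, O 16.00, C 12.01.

Pure C = 262.3 × 0.6230 = 163.41 g.
M(C) = 12.01 g/mol.
M(Cu) = 63.55 g/mol.
n(C) = 163.41 / 12.01 = 13.606 mol.
Step 1 (C:CO = 2:2): theoretical n(CO) = 13.606 mol; at 64.77% yield, n(CO) = 8.8129 mol.
Step 2 (CO:Cu = 1:1): theoretical n(Cu) = 8.8129 mol, so theoretical mass = 8.8129 × 63.55 = 560.06 g.
At 66.35% yield, actual mass of Cu = 560.06 × 0.6635 = 371.60 g.

371.6 g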